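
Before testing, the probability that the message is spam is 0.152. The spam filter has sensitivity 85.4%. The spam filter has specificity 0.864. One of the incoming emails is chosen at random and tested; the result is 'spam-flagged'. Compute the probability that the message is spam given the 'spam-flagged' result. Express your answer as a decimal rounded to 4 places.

P(H | E) ≈ 0.5295

Let H be the event that the message is spam. P(H) = 0.152, so P(¬H) = 0.848. With E the 'spam-flagged' result, P(E|H) = 0.854 and P(E|¬H) = 0.136.
P(E) = 0.854·0.152 + 0.136·0.848 = 0.12981 + 0.11533 = 0.24514.
By Bayes' theorem, P(H|E) = 0.12981 / 0.24514 = 0.5295.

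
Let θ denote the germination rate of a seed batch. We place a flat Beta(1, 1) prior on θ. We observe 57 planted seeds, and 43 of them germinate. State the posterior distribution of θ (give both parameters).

Observing 43 successes and 14 failures updates Beta(1, 1) by adding the success and failure counts to the two shape parameters: α = 1+43 = 44, β = 1+14 = 15.

Posterior: Beta(44, 15)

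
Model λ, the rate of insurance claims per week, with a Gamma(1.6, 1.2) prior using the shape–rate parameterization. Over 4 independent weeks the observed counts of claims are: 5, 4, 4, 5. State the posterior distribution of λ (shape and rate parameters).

The Poisson likelihood adds the total count to the shape and the number of exposure periods to the rate. Here ∑xᵢ = 18 and n = 4, so shape 1.6→19.6 and rate 1.2→5.2.

Posterior: Gamma(shape=19.6, rate=5.2)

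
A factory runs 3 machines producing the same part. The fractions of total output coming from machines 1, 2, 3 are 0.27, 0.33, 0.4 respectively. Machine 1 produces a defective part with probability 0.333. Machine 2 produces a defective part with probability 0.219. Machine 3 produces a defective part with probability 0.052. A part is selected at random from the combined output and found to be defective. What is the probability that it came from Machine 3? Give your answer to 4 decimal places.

P(defective|M1) = 0.333; P(defective|M2) = 0.219; P(defective|M3) = 0.052.
Prior × likelihood for each source: 0.27·0.333=0.08991, 0.33·0.219=0.07227, 0.4·0.052=0.02080. Summing gives P(defective) = 0.18298.
P(Machine 3 | defective) = 0.02080 / 0.18298 = 0.1137.

Posterior probability ≈ 0.1137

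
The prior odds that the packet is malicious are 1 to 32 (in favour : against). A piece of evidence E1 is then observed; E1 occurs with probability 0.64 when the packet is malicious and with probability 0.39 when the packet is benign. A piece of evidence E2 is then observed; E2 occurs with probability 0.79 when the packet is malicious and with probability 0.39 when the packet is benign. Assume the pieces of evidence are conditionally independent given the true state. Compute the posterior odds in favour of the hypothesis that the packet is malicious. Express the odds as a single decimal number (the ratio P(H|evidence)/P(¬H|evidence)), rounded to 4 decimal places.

Prior odds = 1/32 = 0.031250. In log-odds, ln(0.031250) = -3.4657.
Add log likelihood ratios: ln(1.6410) + ln(2.0256) = 1.2012.
Posterior log-odds = -2.2645, so posterior odds = exp(-2.2645) = 0.10388.

Posterior odds ≈ 0.1039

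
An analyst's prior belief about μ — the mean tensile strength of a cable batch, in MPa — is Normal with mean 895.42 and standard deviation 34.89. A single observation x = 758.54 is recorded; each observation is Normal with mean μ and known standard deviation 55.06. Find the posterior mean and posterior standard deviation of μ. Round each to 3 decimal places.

With known σ, the Normal prior is conjugate. Weight on the data is w = (n/σ²)/(n/σ² + 1/τ₀²) = 0.00032986/(0.00032986+0.00082148) = 0.28650.
Posterior mean = w·x̄ + (1−w)·μ₀ = 0.28650·758.54 + 0.71350·895.42 = 856.204. Posterior variance = 1/(0.00032986+0.00082148) = 868.553, so SD = 29.471.

Posterior mean ≈ 856.204; posterior SD ≈ 29.471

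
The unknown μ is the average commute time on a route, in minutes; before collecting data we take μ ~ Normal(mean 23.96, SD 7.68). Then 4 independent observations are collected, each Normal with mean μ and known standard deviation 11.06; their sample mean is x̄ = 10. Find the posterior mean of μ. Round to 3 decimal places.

Posterior mean ≈ 14.767

Prior precision 1/τ₀² = 1/7.68² = 0.0169542; data precision n/σ² = 4/11.06² = 0.0327001.
Posterior precision = 0.0169542 + 0.0327001 = 0.0496544.
Posterior mean = (0.0169542·23.96 + 0.0327001·10) / 0.0496544 = 14.767.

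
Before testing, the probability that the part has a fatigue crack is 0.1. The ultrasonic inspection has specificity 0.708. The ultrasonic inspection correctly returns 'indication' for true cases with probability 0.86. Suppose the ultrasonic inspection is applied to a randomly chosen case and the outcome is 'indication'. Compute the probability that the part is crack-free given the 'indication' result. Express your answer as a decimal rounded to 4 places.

Write H for 'the part has a fatigue crack'. Prior odds H:¬H = 0.1/0.9 = 0.11111. For the 'indication' outcome, the likelihood ratio is 0.86/0.292 = 2.9452.
Posterior odds = 0.11111 × 2.9452 = 0.32725, so P(H|E) = 0.32725/(1+0.32725) = 0.2466. Then P(¬H|E) = 1 − 0.2466 = 0.7534.

P(¬H | E) ≈ 0.7534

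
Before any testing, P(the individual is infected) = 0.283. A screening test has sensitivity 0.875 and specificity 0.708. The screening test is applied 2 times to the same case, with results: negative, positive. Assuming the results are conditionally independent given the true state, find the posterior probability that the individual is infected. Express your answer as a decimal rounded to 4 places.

With H the event that the individual is infected, the joint likelihood of the observed sequence is P(data|H) = 0.125·0.875 = 0.10938 and P(data|¬H) = 0.708·0.292 = 0.20674.
Bayes: P(H|data) = 0.283·0.10938 / (0.283·0.10938 + 0.717·0.20674) = 0.030953/0.17918 = 0.1727.

Posterior P(H) ≈ 0.1727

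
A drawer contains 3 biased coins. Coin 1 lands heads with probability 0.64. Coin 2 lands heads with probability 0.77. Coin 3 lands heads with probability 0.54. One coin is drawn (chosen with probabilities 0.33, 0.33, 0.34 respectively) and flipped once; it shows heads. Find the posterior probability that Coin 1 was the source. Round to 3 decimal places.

Posterior probability ≈ 0.325

P(heads|C1) = 0.64; P(heads|C2) = 0.77; P(heads|C3) = 0.54.
Prior × likelihood for each source: 0.33·0.64=0.2112, 0.33·0.77=0.2541, 0.34·0.54=0.1836. Summing gives P(heads) = 0.64890.
P(Coin 1 | heads) = 0.2112 / 0.64890 = 0.325.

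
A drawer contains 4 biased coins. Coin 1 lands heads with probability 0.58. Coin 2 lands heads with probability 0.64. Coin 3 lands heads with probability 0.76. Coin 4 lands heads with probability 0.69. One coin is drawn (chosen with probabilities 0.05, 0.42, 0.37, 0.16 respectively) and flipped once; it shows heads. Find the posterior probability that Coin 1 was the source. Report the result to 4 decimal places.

Posterior probability ≈ 0.0421

P(heads|C1) = 0.58; P(heads|C2) = 0.64; P(heads|C3) = 0.76; P(heads|C4) = 0.69.
Prior × likelihood for each source: 0.05·0.58=0.02900, 0.42·0.64=0.2688, 0.37·0.76=0.2812, 0.16·0.69=0.1104. Summing gives P(heads) = 0.68940.
P(Coin 1 | heads) = 0.02900 / 0.68940 = 0.0421.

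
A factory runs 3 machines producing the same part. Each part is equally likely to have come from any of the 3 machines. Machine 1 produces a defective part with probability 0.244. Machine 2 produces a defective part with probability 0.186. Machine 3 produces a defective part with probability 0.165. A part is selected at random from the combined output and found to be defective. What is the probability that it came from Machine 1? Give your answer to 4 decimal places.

Posterior probability ≈ 0.4101

P(defective|M1) = 0.244; P(defective|M2) = 0.186; P(defective|M3) = 0.165.
Prior × likelihood for each source: 0.333333·0.244=0.08133, 0.333333·0.186=0.06200, 0.333333·0.165=0.05500. Summing gives P(defective) = 0.19833.
P(Machine 1 | defective) = 0.08133 / 0.19833 = 0.4101.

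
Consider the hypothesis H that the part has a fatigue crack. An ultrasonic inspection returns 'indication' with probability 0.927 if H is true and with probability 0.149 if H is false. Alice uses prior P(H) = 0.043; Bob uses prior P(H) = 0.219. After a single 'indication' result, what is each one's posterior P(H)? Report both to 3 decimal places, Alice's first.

Alice: 0.218; Bob: 0.636

The likelihood ratio for an 'indication' result is 0.927/0.149 = 6.2215.
Alice: prior odds 0.043/0.957 = 0.044932; posterior odds 0.27954; posterior probability 0.218.
Bob: prior odds 0.219/0.781 = 0.28041; posterior odds 1.7446; posterior probability 0.636.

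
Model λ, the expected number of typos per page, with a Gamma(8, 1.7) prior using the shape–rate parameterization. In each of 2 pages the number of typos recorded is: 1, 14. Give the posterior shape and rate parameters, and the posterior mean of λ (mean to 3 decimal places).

Posterior: Gamma(shape=23, rate=3.7); mean ≈ 6.216

The Poisson likelihood adds the total count to the shape and the number of exposure periods to the rate. Here ∑xᵢ = 15 and n = 2, so shape 8→23 and rate 1.7→3.7.
Posterior mean = shape/rate = 23/3.7 = 6.216.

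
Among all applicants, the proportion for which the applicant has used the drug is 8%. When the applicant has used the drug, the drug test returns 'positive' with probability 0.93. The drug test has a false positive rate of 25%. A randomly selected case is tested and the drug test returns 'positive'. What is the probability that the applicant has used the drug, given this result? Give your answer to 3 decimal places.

Let H be the event that the applicant has used the drug. P(H) = 0.08, so P(¬H) = 0.92. With E the 'positive' result, P(E|H) = 0.93 and P(E|¬H) = 0.25.
P(E) = 0.93·0.08 + 0.25·0.92 = 0.074400 + 0.23000 = 0.30440.
By Bayes' theorem, P(H|E) = 0.074400 / 0.30440 = 0.244.

P(H | E) ≈ 0.244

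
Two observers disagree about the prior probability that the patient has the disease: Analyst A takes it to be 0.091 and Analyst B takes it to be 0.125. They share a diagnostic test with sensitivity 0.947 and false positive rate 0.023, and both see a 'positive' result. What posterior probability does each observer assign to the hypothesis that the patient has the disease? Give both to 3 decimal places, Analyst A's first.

Analyst A: 0.805; Analyst B: 0.855

The likelihood ratio for a 'positive' result is 0.947/0.023 = 41.174.
Analyst A: prior odds 0.091/0.909 = 0.10011; posterior odds 4.1219; posterior probability 0.805.
Analyst B: prior odds 0.125/0.875 = 0.14286; posterior odds 5.8820; posterior probability 0.855.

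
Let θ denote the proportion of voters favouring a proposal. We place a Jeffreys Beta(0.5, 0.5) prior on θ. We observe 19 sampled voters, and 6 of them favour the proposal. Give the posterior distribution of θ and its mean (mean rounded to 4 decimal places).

Posterior: Beta(6.5, 13.5); mean ≈ 0.3250

Observing 6 successes and 13 failures updates Beta(0.5, 0.5) by adding the success and failure counts to the two shape parameters: α = 0.5+6 = 6.5, β = 0.5+13 = 13.5.
E[θ | data] = 6.5/(6.5+13.5) = 0.3250.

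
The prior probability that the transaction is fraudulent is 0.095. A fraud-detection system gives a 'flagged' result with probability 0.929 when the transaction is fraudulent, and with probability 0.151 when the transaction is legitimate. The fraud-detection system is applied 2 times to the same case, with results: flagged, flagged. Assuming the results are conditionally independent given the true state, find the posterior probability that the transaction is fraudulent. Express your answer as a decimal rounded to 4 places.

With H the event that the transaction is fraudulent, the joint likelihood of the observed sequence is P(data|H) = 0.929·0.929 = 0.86304 and P(data|¬H) = 0.151·0.151 = 0.022801.
Bayes: P(H|data) = 0.095·0.86304 / (0.095·0.86304 + 0.905·0.022801) = 0.081989/0.10262 = 0.7989.

Posterior P(H) ≈ 0.7989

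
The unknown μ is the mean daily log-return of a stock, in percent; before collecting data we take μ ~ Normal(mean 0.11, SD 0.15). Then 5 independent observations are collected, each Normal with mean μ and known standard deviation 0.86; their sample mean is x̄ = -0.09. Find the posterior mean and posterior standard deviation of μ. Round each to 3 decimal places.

Posterior mean ≈ 0.084; posterior SD ≈ 0.140

Prior precision 1/τ₀² = 1/0.15² = 44.4444; data precision n/σ² = 5/0.86² = 6.76041.
Posterior precision = 44.4444 + 6.76041 = 51.2049, giving posterior SD = 1/√51.2049 = 0.140.
Posterior mean = (44.4444·0.11 + 6.76041·-0.09) / 51.2049 = 0.084.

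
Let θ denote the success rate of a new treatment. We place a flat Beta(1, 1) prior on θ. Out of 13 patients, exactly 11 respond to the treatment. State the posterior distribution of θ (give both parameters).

Observing 11 successes and 2 failures updates Beta(1, 1) by adding the success and failure counts to the two shape parameters: α = 1+11 = 12, β = 1+2 = 3.

Posterior: Beta(12, 3)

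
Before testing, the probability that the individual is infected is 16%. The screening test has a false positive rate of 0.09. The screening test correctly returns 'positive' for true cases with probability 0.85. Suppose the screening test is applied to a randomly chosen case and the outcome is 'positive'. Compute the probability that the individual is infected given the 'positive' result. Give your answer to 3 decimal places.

P(H | E) ≈ 0.643

Let H be the event that the individual is infected. P(H) = 0.16, so P(¬H) = 0.84. With E the 'positive' result, P(E|H) = 0.85 and P(E|¬H) = 0.09.
P(E) = 0.85·0.16 + 0.09·0.84 = 0.13600 + 0.075600 = 0.21160.
By Bayes' theorem, P(H|E) = 0.13600 / 0.21160 = 0.643.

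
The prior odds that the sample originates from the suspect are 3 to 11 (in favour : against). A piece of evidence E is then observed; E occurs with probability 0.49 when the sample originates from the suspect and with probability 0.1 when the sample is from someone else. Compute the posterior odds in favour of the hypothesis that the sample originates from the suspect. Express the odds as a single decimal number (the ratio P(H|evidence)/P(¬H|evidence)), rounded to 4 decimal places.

Posterior odds ≈ 1.3364

Prior odds = 3/11 = 0.27273. In log-odds, ln(0.27273) = -1.2993.
Add log likelihood ratio: ln(4.9000) = 1.5892.
Posterior log-odds = 0.28995, so posterior odds = exp(0.28995) = 1.3364.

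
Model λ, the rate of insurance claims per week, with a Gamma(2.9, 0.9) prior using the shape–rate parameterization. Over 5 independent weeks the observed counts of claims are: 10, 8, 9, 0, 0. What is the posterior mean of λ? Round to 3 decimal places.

Total count ∑xᵢ = 27 over n = 5 weeks.
Gamma is conjugate to the Poisson likelihood: posterior is Gamma(shape = 2.9+27 = 29.9, rate = 0.9+5 = 5.9).
Posterior mean = shape/rate = 29.9/5.9 = 5.068.

Posterior mean ≈ 5.068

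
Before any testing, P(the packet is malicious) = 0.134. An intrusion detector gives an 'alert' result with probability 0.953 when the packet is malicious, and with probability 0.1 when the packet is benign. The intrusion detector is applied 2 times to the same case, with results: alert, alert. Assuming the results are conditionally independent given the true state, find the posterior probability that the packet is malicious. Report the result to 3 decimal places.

With H the event that the packet is malicious, the joint likelihood of the observed sequence is P(data|H) = 0.953·0.953 = 0.90821 and P(data|¬H) = 0.1·0.1 = 0.010000.
Bayes: P(H|data) = 0.134·0.90821 / (0.134·0.90821 + 0.866·0.010000) = 0.12170/0.13036 = 0.9336.

Posterior P(H) ≈ 0.934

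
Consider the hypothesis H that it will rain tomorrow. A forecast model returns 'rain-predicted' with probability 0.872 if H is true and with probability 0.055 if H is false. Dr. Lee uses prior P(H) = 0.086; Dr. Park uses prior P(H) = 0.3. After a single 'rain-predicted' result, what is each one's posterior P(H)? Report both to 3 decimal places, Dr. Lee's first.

Dr. Lee: 0.599; Dr. Park: 0.872

P('+'|H) = 0.872, P('+'|¬H) = 0.055.
Dr. Lee: numerator 0.872·0.086 = 0.074992; evidence = 0.074992+0.055·0.914 = 0.12526; posterior = 0.599.
Dr. Park: numerator 0.872·0.3 = 0.26160; evidence = 0.26160+0.055·0.7 = 0.30010; posterior = 0.872.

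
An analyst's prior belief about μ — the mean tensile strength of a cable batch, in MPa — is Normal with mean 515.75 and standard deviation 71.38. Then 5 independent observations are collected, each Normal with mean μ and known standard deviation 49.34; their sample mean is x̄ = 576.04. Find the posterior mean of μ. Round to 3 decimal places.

With known σ, the Normal prior is conjugate. Weight on the data is w = (n/σ²)/(n/σ² + 1/τ₀²) = 0.00205386/(0.00205386+0.00019627) = 0.91278.
Posterior mean = w·x̄ + (1−w)·μ₀ = 0.91278·576.04 + 0.087225·515.75 = 570.781.

Posterior mean ≈ 570.781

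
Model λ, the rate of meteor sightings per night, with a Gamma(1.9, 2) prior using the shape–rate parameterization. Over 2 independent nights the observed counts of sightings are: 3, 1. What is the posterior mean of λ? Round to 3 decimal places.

The Poisson likelihood adds the total count to the shape and the number of exposure periods to the rate. Here ∑xᵢ = 4 and n = 2, so shape 1.9→5.9 and rate 2→4.
E[λ | data] = 5.9/4 = 1.475.

Posterior mean ≈ 1.475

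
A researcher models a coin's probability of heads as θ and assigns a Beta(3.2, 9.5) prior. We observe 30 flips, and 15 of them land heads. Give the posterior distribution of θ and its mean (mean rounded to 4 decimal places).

Observing 15 successes and 15 failures updates Beta(3.2, 9.5) by adding the success and failure counts to the two shape parameters: α = 3.2+15 = 18.2, β = 9.5+15 = 24.5.
E[θ | data] = 18.2/(18.2+24.5) = 0.4262.

Posterior: Beta(18.2, 24.5); mean ≈ 0.4262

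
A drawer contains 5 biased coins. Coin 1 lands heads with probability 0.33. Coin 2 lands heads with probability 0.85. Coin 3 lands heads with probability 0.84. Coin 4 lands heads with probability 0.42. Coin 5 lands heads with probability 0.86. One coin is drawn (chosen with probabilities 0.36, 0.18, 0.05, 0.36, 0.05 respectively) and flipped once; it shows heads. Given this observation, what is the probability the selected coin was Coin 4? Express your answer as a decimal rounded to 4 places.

Posterior probability ≈ 0.2976

Tabulate prior·likelihood by source: [1] prior 0.36, lik 0.33, product 0.1188; [2] prior 0.18, lik 0.85, product 0.1530; [3] prior 0.05, lik 0.84, product 0.04200; [4] prior 0.36, lik 0.42, product 0.1512; [5] prior 0.05, lik 0.86, product 0.04300.
Normalizing constant = 0.50800; the posterior for Coin 4 is its product over the sum, 0.1512/0.50800 = 0.2976.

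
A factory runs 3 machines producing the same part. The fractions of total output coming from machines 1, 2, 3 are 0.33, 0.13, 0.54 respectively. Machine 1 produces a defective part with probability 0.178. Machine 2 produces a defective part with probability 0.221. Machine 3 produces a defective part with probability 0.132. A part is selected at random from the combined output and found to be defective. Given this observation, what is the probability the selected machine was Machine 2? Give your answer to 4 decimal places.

Tabulate prior·likelihood by source: [1] prior 0.33, lik 0.178, product 0.05874; [2] prior 0.13, lik 0.221, product 0.02873; [3] prior 0.54, lik 0.132, product 0.07128.
Normalizing constant = 0.15875; the posterior for Machine 2 is its product over the sum, 0.02873/0.15875 = 0.1810.

Posterior probability ≈ 0.1810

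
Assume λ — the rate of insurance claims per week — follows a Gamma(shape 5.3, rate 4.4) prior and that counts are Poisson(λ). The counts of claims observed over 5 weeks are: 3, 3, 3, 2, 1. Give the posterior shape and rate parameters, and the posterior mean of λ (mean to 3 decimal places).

Posterior: Gamma(shape=17.3, rate=9.4); mean ≈ 1.840

The Poisson likelihood adds the total count to the shape and the number of exposure periods to the rate. Here ∑xᵢ = 12 and n = 5, so shape 5.3→17.3 and rate 4.4→9.4.
Posterior mean = shape/rate = 17.3/9.4 = 1.840.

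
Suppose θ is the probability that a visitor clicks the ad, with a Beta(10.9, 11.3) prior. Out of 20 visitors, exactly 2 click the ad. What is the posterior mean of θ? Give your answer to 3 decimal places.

Posterior mean ≈ 0.306

The binomial likelihood is conjugate to the Beta prior: with 2 successes and 18 failures, the posterior is Beta(10.9+2, 11.3+18) = Beta(12.9, 29.3).
E[θ | data] = 12.9/(12.9+29.3) = 0.306.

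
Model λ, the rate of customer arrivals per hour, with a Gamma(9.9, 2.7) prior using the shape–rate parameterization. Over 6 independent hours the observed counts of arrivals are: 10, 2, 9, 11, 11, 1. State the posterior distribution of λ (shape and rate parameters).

Posterior: Gamma(shape=53.9, rate=8.7)

Total count ∑xᵢ = 44 over n = 6 hours.
Gamma is conjugate to the Poisson likelihood: posterior is Gamma(shape = 9.9+44 = 53.9, rate = 2.7+6 = 8.7).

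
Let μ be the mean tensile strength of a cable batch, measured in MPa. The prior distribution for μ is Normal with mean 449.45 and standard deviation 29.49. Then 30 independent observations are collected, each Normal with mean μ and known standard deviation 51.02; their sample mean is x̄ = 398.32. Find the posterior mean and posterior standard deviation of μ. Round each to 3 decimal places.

Posterior mean ≈ 402.959; posterior SD ≈ 8.882

Prior precision 1/τ₀² = 1/29.49² = 0.00114987; data precision n/σ² = 30/51.02² = 0.0115250.
Posterior precision = 0.00114987 + 0.0115250 = 0.0126749, giving posterior SD = 1/√0.0126749 = 8.882.
Posterior mean = (0.00114987·449.45 + 0.0115250·398.32) / 0.0126749 = 402.959.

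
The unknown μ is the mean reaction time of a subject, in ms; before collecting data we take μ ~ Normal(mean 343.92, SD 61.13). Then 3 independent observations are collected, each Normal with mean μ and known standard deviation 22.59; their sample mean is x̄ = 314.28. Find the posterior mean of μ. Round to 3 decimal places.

Posterior mean ≈ 315.570

With known σ, the Normal prior is conjugate. Weight on the data is w = (n/σ²)/(n/σ² + 1/τ₀²) = 0.00587880/(0.00587880+0.00026760) = 0.95646.
Posterior mean = w·x̄ + (1−w)·μ₀ = 0.95646·314.28 + 0.043538·343.92 = 315.570.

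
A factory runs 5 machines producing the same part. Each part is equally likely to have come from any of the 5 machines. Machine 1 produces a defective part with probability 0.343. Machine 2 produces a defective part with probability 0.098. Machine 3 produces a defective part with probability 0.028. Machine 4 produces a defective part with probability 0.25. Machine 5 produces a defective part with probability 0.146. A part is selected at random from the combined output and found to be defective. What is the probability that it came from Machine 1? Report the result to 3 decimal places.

Posterior probability ≈ 0.397

P(defective|M1) = 0.343; P(defective|M2) = 0.098; P(defective|M3) = 0.028; P(defective|M4) = 0.25; P(defective|M5) = 0.146.
Prior × likelihood for each source: 0.2·0.343=0.06860, 0.2·0.098=0.01960, 0.2·0.028=0.005600, 0.2·0.25=0.05000, 0.2·0.146=0.02920. Summing gives P(defective) = 0.17300.
P(Machine 1 | defective) = 0.06860 / 0.17300 = 0.397.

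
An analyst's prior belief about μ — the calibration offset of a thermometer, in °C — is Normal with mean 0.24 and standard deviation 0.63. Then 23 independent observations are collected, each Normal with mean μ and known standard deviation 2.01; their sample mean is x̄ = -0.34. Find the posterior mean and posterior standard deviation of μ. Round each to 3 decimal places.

With known σ, the Normal prior is conjugate. Weight on the data is w = (n/σ²)/(n/σ² + 1/τ₀²) = 5.69293/(5.69293+2.51953) = 0.69321.
Posterior mean = w·x̄ + (1−w)·μ₀ = 0.69321·-0.34 + 0.30679·0.24 = -0.162. Posterior variance = 1/(5.69293+2.51953) = 0.121766, so SD = 0.349.

Posterior mean ≈ -0.162; posterior SD ≈ 0.349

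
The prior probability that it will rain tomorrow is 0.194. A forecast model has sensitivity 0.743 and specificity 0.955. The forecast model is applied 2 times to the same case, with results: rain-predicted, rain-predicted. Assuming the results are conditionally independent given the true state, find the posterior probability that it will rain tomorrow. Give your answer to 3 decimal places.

With H the event that it will rain tomorrow, the joint likelihood of the observed sequence is P(data|H) = 0.743·0.743 = 0.55205 and P(data|¬H) = 0.045·0.045 = 0.0020250.
Bayes: P(H|data) = 0.194·0.55205 / (0.194·0.55205 + 0.806·0.0020250) = 0.10710/0.10873 = 0.9850.

Posterior P(H) ≈ 0.985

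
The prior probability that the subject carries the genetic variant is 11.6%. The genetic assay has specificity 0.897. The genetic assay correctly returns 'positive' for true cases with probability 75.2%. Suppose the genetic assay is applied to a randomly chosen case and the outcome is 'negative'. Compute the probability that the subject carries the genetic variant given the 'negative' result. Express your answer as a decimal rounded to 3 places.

P(H | E) ≈ 0.035

Let H be the event that the subject carries the genetic variant. P(H) = 0.116, so P(¬H) = 0.884. With E the 'negative' result, P(E|H) = 0.248 and P(E|¬H) = 0.897.
P(E) = 0.248·0.116 + 0.897·0.884 = 0.028768 + 0.79295 = 0.82172.
By Bayes' theorem, P(H|E) = 0.028768 / 0.82172 = 0.035.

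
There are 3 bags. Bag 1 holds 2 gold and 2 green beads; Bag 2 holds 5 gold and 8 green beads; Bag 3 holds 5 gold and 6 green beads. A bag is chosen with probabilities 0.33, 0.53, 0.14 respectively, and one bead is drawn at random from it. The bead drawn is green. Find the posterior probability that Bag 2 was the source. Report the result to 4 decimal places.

Posterior probability ≈ 0.5747

Tabulate prior·likelihood by source: [1] prior 0.33, lik 0.5, product 0.1650; [2] prior 0.53, lik 0.6154, product 0.3262; [3] prior 0.14, lik 0.5455, product 0.07636.
Normalizing constant = 0.56752; the posterior for Bag 2 is its product over the sum, 0.3262/0.56752 = 0.5747.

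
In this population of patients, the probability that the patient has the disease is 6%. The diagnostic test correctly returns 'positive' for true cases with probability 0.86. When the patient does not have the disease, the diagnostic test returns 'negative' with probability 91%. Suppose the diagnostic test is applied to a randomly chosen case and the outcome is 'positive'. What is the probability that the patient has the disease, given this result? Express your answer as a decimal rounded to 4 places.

Write H for 'the patient has the disease'. Prior odds H:¬H = 0.06/0.94 = 0.063830. For the 'positive' outcome, the likelihood ratio is 0.86/0.09 = 9.5556.
Posterior odds = 0.063830 × 9.5556 = 0.60993, so P(H|E) = 0.60993/(1+0.60993) = 0.3789.

P(H | E) ≈ 0.3789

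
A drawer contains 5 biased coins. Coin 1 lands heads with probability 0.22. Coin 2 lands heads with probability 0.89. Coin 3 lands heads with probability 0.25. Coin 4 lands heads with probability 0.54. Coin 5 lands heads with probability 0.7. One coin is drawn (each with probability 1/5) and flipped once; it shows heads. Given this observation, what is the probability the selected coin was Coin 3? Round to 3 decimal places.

P(heads|C1) = 0.22; P(heads|C2) = 0.89; P(heads|C3) = 0.25; P(heads|C4) = 0.54; P(heads|C5) = 0.7.
Prior × likelihood for each source: 0.2·0.22=0.04400, 0.2·0.89=0.1780, 0.2·0.25=0.05000, 0.2·0.54=0.1080, 0.2·0.7=0.1400. Summing gives P(heads) = 0.52000.
P(Coin 3 | heads) = 0.05000 / 0.52000 = 0.096.

Posterior probability ≈ 0.096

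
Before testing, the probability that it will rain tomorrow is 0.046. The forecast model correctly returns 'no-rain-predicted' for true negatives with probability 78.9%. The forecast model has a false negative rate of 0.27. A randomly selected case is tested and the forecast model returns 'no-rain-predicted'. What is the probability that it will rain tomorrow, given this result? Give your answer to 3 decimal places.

Let H be the event that it will rain tomorrow. P(H) = 0.046, so P(¬H) = 0.954. With E the 'no-rain-predicted' result, P(E|H) = 0.27 and P(E|¬H) = 0.789.
P(E) = 0.27·0.046 + 0.789·0.954 = 0.012420 + 0.75271 = 0.76513.
By Bayes' theorem, P(H|E) = 0.012420 / 0.76513 = 0.016.

P(H | E) ≈ 0.016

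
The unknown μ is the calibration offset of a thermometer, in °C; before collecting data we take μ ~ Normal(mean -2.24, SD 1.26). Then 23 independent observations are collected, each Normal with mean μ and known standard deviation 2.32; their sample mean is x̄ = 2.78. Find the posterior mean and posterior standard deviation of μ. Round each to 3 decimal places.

Prior precision 1/τ₀² = 1/1.26² = 0.629882; data precision n/σ² = 23/2.32² = 4.27319.
Posterior precision = 0.629882 + 4.27319 = 4.90307, giving posterior SD = 1/√4.90307 = 0.452.
Posterior mean = (0.629882·-2.24 + 4.27319·2.78) / 4.90307 = 2.135.

Posterior mean ≈ 2.135; posterior SD ≈ 0.452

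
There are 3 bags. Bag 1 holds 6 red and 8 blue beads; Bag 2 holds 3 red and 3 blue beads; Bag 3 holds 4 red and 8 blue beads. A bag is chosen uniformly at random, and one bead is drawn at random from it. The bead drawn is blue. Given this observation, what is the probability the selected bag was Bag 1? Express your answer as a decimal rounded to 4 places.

Posterior probability ≈ 0.3288

P(blue|Bag 1) = 0.5714; P(blue|Bag 2) = 0.5; P(blue|Bag 3) = 0.6667.
Prior × likelihood for each source: 0.333333·0.5714=0.1905, 0.333333·0.5=0.1667, 0.333333·0.6667=0.2222. Summing gives P(blue) = 0.57937.
P(Bag 1 | blue) = 0.1905 / 0.57937 = 0.3288.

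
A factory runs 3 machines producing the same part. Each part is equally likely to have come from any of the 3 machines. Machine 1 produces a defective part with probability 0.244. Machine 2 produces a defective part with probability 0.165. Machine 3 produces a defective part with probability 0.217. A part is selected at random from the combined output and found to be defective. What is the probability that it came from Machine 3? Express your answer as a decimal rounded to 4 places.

Tabulate prior·likelihood by source: [1] prior 0.333333, lik 0.244, product 0.08133; [2] prior 0.333333, lik 0.165, product 0.05500; [3] prior 0.333333, lik 0.217, product 0.07233.
Normalizing constant = 0.20867; the posterior for Machine 3 is its product over the sum, 0.07233/0.20867 = 0.3466.

Posterior probability ≈ 0.3466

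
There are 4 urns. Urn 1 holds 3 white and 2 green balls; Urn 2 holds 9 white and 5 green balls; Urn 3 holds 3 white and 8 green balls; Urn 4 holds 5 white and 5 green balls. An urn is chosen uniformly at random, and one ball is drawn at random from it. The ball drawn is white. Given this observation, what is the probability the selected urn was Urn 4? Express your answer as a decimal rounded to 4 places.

Tabulate prior·likelihood by source: [1] prior 0.25, lik 0.6, product 0.1500; [2] prior 0.25, lik 0.6429, product 0.1607; [3] prior 0.25, lik 0.2727, product 0.06818; [4] prior 0.25, lik 0.5, product 0.1250.
Normalizing constant = 0.50390; the posterior for Urn 4 is its product over the sum, 0.1250/0.50390 = 0.2481.

Posterior probability ≈ 0.2481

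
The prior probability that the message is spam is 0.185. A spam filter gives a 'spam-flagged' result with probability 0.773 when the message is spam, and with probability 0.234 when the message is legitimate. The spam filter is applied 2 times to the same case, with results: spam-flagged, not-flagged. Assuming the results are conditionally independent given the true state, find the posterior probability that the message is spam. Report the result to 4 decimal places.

Posterior P(H) ≈ 0.1818

With H the event that the message is spam, the joint likelihood of the observed sequence is P(data|H) = 0.773·0.227 = 0.17547 and P(data|¬H) = 0.234·0.766 = 0.17924.
Bayes: P(H|data) = 0.185·0.17547 / (0.185·0.17547 + 0.815·0.17924) = 0.032462/0.17855 = 0.1818.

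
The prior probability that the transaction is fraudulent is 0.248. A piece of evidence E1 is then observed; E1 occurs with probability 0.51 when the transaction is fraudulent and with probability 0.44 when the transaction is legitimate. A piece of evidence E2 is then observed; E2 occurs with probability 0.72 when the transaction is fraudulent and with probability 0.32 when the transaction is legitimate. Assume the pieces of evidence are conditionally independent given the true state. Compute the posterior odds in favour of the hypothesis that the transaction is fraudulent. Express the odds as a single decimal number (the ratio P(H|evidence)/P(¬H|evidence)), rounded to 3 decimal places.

Prior odds = 0.248/(1−0.248) = 0.32979. In log-odds, ln(0.32979) = -1.1093.
Add log likelihood ratios: ln(1.1591) + ln(2.2500) = 0.95857.
Posterior log-odds = -0.15074, so posterior odds = exp(-0.15074) = 0.86007.

Posterior odds ≈ 0.860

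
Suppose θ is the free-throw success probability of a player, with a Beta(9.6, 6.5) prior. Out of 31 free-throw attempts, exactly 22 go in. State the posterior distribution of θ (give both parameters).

Observing 22 successes and 9 failures updates Beta(9.6, 6.5) by adding the success and failure counts to the two shape parameters: α = 9.6+22 = 31.6, β = 6.5+9 = 15.5.

Posterior: Beta(31.6, 15.5)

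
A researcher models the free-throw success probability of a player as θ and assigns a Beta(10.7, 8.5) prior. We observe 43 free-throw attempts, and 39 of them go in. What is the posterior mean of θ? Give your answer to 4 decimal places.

Posterior mean ≈ 0.7990

The binomial likelihood is conjugate to the Beta prior: with 39 successes and 4 failures, the posterior is Beta(10.7+39, 8.5+4) = Beta(49.7, 12.5).
Posterior mean = α/(α+β) = 49.7/62.2 = 0.7990.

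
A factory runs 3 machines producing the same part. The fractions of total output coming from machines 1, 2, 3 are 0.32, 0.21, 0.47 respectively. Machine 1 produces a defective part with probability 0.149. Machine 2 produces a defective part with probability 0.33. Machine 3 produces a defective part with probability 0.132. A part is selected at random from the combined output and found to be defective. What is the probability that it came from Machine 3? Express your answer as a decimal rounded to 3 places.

P(defective|M1) = 0.149; P(defective|M2) = 0.33; P(defective|M3) = 0.132.
Prior × likelihood for each source: 0.32·0.149=0.04768, 0.21·0.33=0.06930, 0.47·0.132=0.06204. Summing gives P(defective) = 0.17902.
P(Machine 3 | defective) = 0.06204 / 0.17902 = 0.347.

Posterior probability ≈ 0.347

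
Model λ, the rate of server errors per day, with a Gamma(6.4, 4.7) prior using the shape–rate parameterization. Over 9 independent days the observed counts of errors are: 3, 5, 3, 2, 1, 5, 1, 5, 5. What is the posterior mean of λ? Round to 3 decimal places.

The Poisson likelihood adds the total count to the shape and the number of exposure periods to the rate. Here ∑xᵢ = 30 and n = 9, so shape 6.4→36.4 and rate 4.7→13.7.
E[λ | data] = 36.4/13.7 = 2.657.

Posterior mean ≈ 2.657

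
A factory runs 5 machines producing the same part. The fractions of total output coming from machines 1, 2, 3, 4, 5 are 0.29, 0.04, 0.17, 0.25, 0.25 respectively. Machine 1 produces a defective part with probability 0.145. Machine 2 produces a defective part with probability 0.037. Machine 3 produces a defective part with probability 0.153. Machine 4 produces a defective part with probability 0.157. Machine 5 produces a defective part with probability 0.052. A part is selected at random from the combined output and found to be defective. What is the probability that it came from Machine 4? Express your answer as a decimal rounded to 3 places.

Posterior probability ≈ 0.322

Tabulate prior·likelihood by source: [1] prior 0.29, lik 0.145, product 0.04205; [2] prior 0.04, lik 0.037, product 0.001480; [3] prior 0.17, lik 0.153, product 0.02601; [4] prior 0.25, lik 0.157, product 0.03925; [5] prior 0.25, lik 0.052, product 0.01300.
Normalizing constant = 0.12179; the posterior for Machine 4 is its product over the sum, 0.03925/0.12179 = 0.322.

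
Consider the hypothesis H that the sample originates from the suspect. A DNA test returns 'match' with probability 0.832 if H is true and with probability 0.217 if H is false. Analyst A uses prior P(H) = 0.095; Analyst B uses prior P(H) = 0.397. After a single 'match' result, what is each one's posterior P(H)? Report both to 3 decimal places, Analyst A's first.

The likelihood ratio for a 'match' result is 0.832/0.217 = 3.8341.
Analyst A: prior odds 0.095/0.905 = 0.10497; posterior odds 0.40247; posterior probability 0.287.
Analyst B: prior odds 0.397/0.603 = 0.65837; posterior odds 2.5243; posterior probability 0.716.

Analyst A: 0.287; Analyst B: 0.716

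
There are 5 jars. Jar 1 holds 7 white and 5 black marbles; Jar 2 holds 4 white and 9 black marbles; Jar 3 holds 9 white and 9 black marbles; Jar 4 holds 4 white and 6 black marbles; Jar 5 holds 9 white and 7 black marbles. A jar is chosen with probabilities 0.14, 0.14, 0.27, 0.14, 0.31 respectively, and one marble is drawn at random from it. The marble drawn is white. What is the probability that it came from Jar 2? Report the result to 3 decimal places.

Tabulate prior·likelihood by source: [1] prior 0.14, lik 0.5833, product 0.08167; [2] prior 0.14, lik 0.3077, product 0.04308; [3] prior 0.27, lik 0.5, product 0.1350; [4] prior 0.14, lik 0.4, product 0.05600; [5] prior 0.31, lik 0.5625, product 0.1744.
Normalizing constant = 0.49012; the posterior for Jar 2 is its product over the sum, 0.04308/0.49012 = 0.088.

Posterior probability ≈ 0.088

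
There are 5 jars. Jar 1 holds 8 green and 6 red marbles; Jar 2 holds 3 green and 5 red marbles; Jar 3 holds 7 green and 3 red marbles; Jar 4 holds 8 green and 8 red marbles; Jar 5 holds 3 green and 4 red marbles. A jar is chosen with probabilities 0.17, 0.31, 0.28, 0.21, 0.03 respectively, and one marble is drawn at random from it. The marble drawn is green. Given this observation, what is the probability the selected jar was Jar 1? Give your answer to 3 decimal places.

Posterior probability ≈ 0.184

P(green|Jar 1) = 0.5714; P(green|Jar 2) = 0.375; P(green|Jar 3) = 0.7; P(green|Jar 4) = 0.5; P(green|Jar 5) = 0.4286.
Prior × likelihood for each source: 0.17·0.5714=0.09714, 0.31·0.375=0.1162, 0.28·0.7=0.1960, 0.21·0.5=0.1050, 0.03·0.4286=0.01286. Summing gives P(green) = 0.52725.
P(Jar 1 | green) = 0.09714 / 0.52725 = 0.184.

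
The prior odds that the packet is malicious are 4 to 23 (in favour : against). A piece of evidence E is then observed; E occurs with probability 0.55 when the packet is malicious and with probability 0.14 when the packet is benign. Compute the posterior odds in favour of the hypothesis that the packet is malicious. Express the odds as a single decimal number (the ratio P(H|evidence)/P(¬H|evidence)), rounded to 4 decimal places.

Prior odds = 4/23 = 0.17391.
Likelihood ratio for E = 0.55/0.14 = 3.9286.
Posterior odds = prior odds × LR = 0.68323.

Posterior odds ≈ 0.6832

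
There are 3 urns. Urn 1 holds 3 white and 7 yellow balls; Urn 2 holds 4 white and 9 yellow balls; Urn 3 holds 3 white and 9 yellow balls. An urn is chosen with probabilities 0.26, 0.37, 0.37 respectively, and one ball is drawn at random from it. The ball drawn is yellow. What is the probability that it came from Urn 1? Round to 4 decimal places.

Posterior probability ≈ 0.2543

P(yellow|Urn 1) = 0.7; P(yellow|Urn 2) = 0.6923; P(yellow|Urn 3) = 0.75.
Prior × likelihood for each source: 0.26·0.7=0.1820, 0.37·0.6923=0.2562, 0.37·0.75=0.2775. Summing gives P(yellow) = 0.71565.
P(Urn 1 | yellow) = 0.1820 / 0.71565 = 0.2543.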